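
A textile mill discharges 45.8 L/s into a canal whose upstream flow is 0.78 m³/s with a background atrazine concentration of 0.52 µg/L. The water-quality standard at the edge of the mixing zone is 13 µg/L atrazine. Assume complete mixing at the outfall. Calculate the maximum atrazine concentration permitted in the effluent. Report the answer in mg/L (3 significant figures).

45.8 L/s = 0.0458 m³/s.
0.52 µg/L = 0.00052 mg/L.
13 µg/L = 0.013 mg/L.
Mass balance: 0.013·0.8258 = 0.0458·Cₑ + 0.78·0.00052.
Cₑ = (0.01074 − 0.0004056) / 0.0458 = 0.2255 mg/L.

0.226 mg/L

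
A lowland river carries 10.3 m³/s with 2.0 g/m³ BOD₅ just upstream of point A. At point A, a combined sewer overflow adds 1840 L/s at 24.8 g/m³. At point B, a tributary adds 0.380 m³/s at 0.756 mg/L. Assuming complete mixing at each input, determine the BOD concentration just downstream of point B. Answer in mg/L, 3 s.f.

5.31 mg/L

1840 L/s = 1.84 m³/s.
After input A: C = (10.3·2 + 1.84·24.8) / 12.14 = 5.456 mg/L.
After input B: C = (12.14·5.456 + 0.38·0.756) / 12.52 = 5.313 mg/L.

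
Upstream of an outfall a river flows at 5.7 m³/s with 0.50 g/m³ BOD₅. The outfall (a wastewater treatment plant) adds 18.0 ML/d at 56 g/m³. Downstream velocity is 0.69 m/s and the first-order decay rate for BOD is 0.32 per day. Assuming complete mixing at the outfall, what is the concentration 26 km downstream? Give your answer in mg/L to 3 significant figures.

2.14 mg/L

18.0 ML/d = 0.2083 m³/s.
After complete mixing, C₀ = (0.2083·56 + 5.7·0.5) / 5.908 = 2.457 mg/L.
Travel time t = 2.6e+04 m / 0.69 m/s = 3.768e+04 s = 0.4361 d.
C = 2.457·exp(−0.32·0.4361) = 2.457·0.8697 = 2.137 mg/L.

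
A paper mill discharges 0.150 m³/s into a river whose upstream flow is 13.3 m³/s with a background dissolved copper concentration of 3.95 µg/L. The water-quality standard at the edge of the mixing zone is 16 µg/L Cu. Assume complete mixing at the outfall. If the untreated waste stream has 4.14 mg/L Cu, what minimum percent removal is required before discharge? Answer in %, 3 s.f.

73.8 %

3.95 µg/L = 0.00395 mg/L.
16 µg/L = 0.016 mg/L.
Mass balance: 0.016·13.45 = 0.15·Cₑ + 13.3·0.00395.
Cₑ = (0.2152 − 0.05254) / 0.15 = 1.084 mg/L.
Required removal = 1 − 1.084/4.14 = 73.81 %.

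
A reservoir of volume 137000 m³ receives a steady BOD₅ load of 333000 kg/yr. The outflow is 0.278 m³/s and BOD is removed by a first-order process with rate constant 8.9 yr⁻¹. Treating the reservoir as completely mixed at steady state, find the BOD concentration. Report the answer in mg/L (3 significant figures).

33.3 mg/L

Outflow Q = 0.278 m³/s × 3.156e+07 s/yr = 8.773e+06 m³/yr.
Steady-state CSTR mass balance: W = Q·C + k·V·C, so C = W/(Q + kV).
Q + kV = 8.773e+06 + 8.9·137000 = 9.992e+06 m³/yr.
C = 333000/9.992e+06 = 0.03333 kg/m³ = 33.33 mg/L.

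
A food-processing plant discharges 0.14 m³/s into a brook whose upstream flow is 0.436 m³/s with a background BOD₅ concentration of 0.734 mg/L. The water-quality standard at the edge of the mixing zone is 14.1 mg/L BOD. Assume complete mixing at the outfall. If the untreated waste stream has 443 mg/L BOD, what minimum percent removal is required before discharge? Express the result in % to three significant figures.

87.4 %

Mass balance: 14.1·0.576 = 0.14·Cₑ + 0.436·0.734.
Cₑ = (8.122 − 0.32) / 0.14 = 55.73 mg/L.
Required removal = 1 − 55.73/443 = 87.42 %.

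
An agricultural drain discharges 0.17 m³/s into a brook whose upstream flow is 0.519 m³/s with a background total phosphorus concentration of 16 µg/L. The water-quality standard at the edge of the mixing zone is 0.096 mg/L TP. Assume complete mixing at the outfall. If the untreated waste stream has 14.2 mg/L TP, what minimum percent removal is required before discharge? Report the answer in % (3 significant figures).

16 µg/L = 0.016 mg/L.
Mass balance: 0.096·0.689 = 0.17·Cₑ + 0.519·0.016.
Cₑ = (0.06614 − 0.008304) / 0.17 = 0.3402 mg/L.
Required removal = 1 − 0.3402/14.2 = 97.6 %.

97.6 %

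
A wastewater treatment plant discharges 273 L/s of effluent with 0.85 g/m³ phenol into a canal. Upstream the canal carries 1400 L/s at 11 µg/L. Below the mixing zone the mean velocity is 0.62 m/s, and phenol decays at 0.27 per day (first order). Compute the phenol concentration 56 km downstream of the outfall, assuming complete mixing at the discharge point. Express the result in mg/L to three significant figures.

273 L/s = 0.273 m³/s.
1400 L/s = 1.4 m³/s.
11 µg/L = 0.011 mg/L.
After complete mixing, C₀ = (0.273·0.85 + 1.4·0.011) / 1.673 = 0.1479 mg/L.
Travel time t = 5.6e+04 m / 0.62 m/s = 9.032e+04 s = 1.045 d.
C = 0.1479·exp(−0.27·1.045) = 0.1479·0.7541 = 0.1115 mg/L.

0.112 mg/L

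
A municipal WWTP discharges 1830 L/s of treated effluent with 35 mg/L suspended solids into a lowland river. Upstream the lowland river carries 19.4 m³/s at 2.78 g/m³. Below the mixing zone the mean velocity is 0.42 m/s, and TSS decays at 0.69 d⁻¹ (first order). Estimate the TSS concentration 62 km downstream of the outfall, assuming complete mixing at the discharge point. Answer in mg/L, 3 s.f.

1830 L/s = 1.83 m³/s.
After complete mixing, C₀ = (1.83·35 + 19.4·2.78) / 21.23 = 5.557 mg/L.
Travel time t = 6.2e+04 m / 0.42 m/s = 1.476e+05 s = 1.709 d.
C = 5.557·exp(−0.69·1.709) = 5.557·0.3076 = 1.71 mg/L.

1.71 mg/L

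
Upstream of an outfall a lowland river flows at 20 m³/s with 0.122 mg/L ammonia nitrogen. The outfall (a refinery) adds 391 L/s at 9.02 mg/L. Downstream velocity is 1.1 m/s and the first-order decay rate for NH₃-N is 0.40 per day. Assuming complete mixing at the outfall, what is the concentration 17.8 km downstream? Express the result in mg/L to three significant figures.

0.271 mg/L

391 L/s = 0.391 m³/s.
After complete mixing, C₀ = (0.391·9.02 + 20·0.122) / 20.39 = 0.2926 mg/L.
Travel time t = 1.78e+04 m / 1.1 m/s = 1.618e+04 s = 0.1873 d.
C = 0.2926·exp(−0.40·0.1873) = 0.2926·0.9278 = 0.2715 mg/L.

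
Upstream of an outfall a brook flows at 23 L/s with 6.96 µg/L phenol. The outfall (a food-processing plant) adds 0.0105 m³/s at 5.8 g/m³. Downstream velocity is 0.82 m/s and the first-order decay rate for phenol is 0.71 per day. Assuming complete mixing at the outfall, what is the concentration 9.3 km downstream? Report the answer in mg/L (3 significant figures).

23 L/s = 0.023 m³/s.
6.96 µg/L = 0.00696 mg/L.
After complete mixing, C₀ = (0.0105·5.8 + 0.023·0.00696) / 0.0335 = 1.823 mg/L.
Travel time t = 9300 m / 0.82 m/s = 1.134e+04 s = 0.1313 d.
C = 1.823·exp(−0.71·0.1313) = 1.823·0.911 = 1.66 mg/L.

1.66 mg/L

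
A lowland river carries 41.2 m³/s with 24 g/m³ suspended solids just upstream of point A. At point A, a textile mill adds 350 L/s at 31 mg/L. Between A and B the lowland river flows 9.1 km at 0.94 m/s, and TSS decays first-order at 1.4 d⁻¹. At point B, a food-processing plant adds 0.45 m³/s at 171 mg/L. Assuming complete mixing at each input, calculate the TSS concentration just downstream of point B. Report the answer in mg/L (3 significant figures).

22.2 mg/L

350 L/s = 0.35 m³/s.
After input A: C = (41.2·24 + 0.35·31) / 41.55 = 24.06 mg/L.
Over the 9.1 km reach to input B (t = 9681 s = 0.112 d), decay gives C = 24.06·exp(−1.4·0.112) = 20.57 mg/L.
After input B: C = (41.55·20.57 + 0.45·171) / 42 = 22.18 mg/L.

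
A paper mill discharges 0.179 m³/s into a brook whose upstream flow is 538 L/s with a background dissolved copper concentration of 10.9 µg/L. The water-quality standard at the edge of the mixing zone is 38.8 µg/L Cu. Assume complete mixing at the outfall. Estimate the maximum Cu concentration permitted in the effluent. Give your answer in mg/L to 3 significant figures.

538 L/s = 0.538 m³/s.
10.9 µg/L = 0.0109 mg/L.
38.8 µg/L = 0.0388 mg/L.
Mass balance: 0.0388·0.717 = 0.179·Cₑ + 0.538·0.0109.
Cₑ = (0.02782 − 0.005864) / 0.179 = 0.1227 mg/L.

0.123 mg/L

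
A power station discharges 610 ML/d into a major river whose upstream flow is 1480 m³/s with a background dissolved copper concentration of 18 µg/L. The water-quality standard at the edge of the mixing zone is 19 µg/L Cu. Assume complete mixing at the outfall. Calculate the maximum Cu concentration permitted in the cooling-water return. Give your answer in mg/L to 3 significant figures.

610 ML/d = 7.06 m³/s.
18 µg/L = 0.018 mg/L.
19 µg/L = 0.019 mg/L.
Mass balance: 0.019·1487 = 7.06·Cₑ + 1480·0.018.
Cₑ = (28.25 − 26.64) / 7.06 = 0.2286 mg/L.

0.229 mg/L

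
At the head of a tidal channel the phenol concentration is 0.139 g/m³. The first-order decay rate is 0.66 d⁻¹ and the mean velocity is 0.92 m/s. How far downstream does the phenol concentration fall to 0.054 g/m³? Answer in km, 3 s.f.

114 km

From C = C₀·e^(−kt), t = ln(C₀/C)/k = ln(0.139/0.054)/0.66 = 0.9455/0.66 = 1.433 d.
Distance = v·t = 0.92 m/s × 1.238e+05 s = 1.139e+05 m = 113.9 km.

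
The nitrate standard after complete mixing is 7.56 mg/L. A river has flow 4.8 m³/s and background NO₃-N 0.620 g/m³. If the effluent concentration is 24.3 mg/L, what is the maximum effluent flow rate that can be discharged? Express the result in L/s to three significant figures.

1990 L/s

Mass balance at complete mixing: C_std·(Q_w + Q_r) = Q_w·C_e + Q_r·C_b.
Rearranging, Q_w = Q_r·(C_std − C_b)/(C_e − C_std) = 4.8·(7.56 − 0.62) / (24.3 − 7.56) = 1.99 m³/s.
= 1990 L/s.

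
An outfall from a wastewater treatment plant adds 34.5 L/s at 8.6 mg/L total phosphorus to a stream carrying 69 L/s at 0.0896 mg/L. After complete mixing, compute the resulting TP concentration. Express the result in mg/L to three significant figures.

2.93 mg/L

34.5 L/s = 0.0345 m³/s.
69 L/s = 0.069 m³/s.
Conservation of mass across the mixing zone: C = (0.0345·8.6 + 0.069·0.0896) / (0.0345 + 0.069) = 0.3029/0.1035 = 2.926 mg/L.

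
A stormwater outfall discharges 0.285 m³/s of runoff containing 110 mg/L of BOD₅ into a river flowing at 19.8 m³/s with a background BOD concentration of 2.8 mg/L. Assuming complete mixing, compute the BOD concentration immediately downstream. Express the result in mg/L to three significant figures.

4.32 mg/L

By mass balance at complete mixing, C = (0.285·110 + 19.8·2.8) / (0.285 + 19.8) = 86.79/20.09 = 4.321 mg/L.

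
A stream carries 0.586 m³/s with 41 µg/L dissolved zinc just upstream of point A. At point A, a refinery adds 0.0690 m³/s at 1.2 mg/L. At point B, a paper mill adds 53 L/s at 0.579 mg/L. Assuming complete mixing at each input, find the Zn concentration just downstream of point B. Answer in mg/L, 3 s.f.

0.194 mg/L

41 µg/L = 0.041 mg/L.
After input A: C = (0.586·0.041 + 0.069·1.2) / 0.655 = 0.1631 mg/L.
53 L/s = 0.053 m³/s.
After input B: C = (0.655·0.1631 + 0.053·0.579) / 0.708 = 0.1942 mg/L.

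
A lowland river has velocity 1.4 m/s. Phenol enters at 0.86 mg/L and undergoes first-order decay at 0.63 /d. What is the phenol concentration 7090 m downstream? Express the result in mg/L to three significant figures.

0.829 mg/L

Travel time t = 7090 m / 1.4 m/s = 7090/1.4 = 5064 s = 0.05861 d.
First-order decay: C = 0.86·exp(−0.63·0.05861) = 0.86·0.9637 = 0.8288 mg/L.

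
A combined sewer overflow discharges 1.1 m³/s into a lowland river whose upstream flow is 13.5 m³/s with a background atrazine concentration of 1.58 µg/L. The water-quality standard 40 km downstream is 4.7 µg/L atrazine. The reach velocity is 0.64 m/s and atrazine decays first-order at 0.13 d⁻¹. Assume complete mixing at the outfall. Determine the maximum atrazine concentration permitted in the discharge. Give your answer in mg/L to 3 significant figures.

1.58 µg/L = 0.00158 mg/L.
4.7 µg/L = 0.0047 mg/L.
Travel time to the compliance point: t = 4e+04/0.64 = 6.25e+04 s = 0.7234 d; decay factor exp(−0.13·0.7234) = 0.9102.
So the concentration just after mixing may be at most 0.0047/0.9102 = 0.005163 mg/L.
Mass balance: 0.005163·14.6 = 1.1·Cₑ + 13.5·0.00158.
Cₑ = (0.07539 − 0.02133) / 1.1 = 0.04914 mg/L.

0.0491 mg/L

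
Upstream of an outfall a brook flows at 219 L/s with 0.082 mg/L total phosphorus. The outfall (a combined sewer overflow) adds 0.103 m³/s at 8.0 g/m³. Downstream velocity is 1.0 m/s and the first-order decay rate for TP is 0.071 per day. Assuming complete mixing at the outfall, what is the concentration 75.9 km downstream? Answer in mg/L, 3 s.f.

2.46 mg/L

219 L/s = 0.219 m³/s.
After complete mixing, C₀ = (0.103·8 + 0.219·0.082) / 0.322 = 2.615 mg/L.
Travel time t = 7.59e+04 m / 1.0 m/s = 7.59e+04 s = 0.8785 d.
C = 2.615·exp(−0.071·0.8785) = 2.615·0.9395 = 2.457 mg/L.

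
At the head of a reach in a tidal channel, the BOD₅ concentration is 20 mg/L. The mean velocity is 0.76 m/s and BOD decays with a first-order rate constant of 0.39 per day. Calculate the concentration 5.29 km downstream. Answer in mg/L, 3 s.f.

19.4 mg/L

Travel time t = 5.29 km / 0.76 m/s = 5290/0.76 = 6961 s = 0.08056 d.
First-order decay: C = 20·exp(−0.39·0.08056) = 20·0.9691 = 19.38 mg/L.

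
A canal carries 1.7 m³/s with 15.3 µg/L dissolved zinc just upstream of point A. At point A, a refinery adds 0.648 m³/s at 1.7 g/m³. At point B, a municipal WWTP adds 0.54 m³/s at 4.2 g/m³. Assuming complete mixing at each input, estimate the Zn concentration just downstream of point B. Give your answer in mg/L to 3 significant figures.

1.18 mg/L

15.3 µg/L = 0.0153 mg/L.
After input A: C = (1.7·0.0153 + 0.648·1.7) / 2.348 = 0.4802 mg/L.
After input B: C = (2.348·0.4802 + 0.54·4.2) / 2.888 = 1.176 mg/L.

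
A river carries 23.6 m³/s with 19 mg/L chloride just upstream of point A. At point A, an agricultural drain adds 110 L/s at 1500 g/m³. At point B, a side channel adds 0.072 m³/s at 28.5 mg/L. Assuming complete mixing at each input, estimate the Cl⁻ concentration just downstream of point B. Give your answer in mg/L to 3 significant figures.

110 L/s = 0.11 m³/s.
After input A: C = (23.6·19 + 0.11·1500) / 23.71 = 25.87 mg/L.
After input B: C = (23.71·25.87 + 0.072·28.5) / 23.78 = 25.88 mg/L.

25.9 mg/L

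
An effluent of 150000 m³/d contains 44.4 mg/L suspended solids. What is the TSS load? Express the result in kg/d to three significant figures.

6660 kg/d

150000 m³/d = 1.736 m³/s.
Mass flux = Q·C = 1.736 m³/s × 44.4 g/m³ = 77.08 g/s.
= 77.08 g/s × 86.4 = 6660 kg/d.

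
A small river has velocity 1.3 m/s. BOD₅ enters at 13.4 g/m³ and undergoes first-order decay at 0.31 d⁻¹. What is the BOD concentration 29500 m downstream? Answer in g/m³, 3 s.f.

12.4 g/m³

Travel time t = 29500 m / 1.3 m/s = 2.95e+04/1.3 = 2.269e+04 s = 0.2626 d.
First-order decay: C = 13.4·exp(−0.31·0.2626) = 13.4·0.9218 = 12.35 g/m³.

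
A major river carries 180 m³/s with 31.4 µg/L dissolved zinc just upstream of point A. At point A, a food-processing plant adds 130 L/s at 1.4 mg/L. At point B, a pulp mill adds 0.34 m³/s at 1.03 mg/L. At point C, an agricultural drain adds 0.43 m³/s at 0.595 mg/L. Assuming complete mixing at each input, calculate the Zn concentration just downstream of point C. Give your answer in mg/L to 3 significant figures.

31.4 µg/L = 0.0314 mg/L.
130 L/s = 0.13 m³/s.
After input A: C = (180·0.0314 + 0.13·1.4) / 180.1 = 0.03239 mg/L.
After input B: C = (180.1·0.03239 + 0.34·1.03) / 180.5 = 0.03427 mg/L.
After input C: C = (180.5·0.03427 + 0.43·0.595) / 180.9 = 0.0356 mg/L.

0.0356 mg/L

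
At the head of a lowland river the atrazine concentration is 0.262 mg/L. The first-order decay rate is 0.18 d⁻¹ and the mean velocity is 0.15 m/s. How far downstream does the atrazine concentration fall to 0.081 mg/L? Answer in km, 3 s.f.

84.5 km

From C = C₀·e^(−kt), t = ln(C₀/C)/k = ln(0.262/0.081)/0.18 = 1.174/0.18 = 6.522 d.
Distance = v·t = 0.15 m/s × 5.635e+05 s = 8.452e+04 m = 84.52 km.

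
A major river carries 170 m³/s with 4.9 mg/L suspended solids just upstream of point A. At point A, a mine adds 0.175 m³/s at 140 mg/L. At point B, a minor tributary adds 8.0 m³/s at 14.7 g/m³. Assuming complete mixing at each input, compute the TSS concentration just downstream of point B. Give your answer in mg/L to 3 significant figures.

5.47 mg/L

After input A: C = (170·4.9 + 0.175·140) / 170.2 = 5.039 mg/L.
After input B: C = (170.2·5.039 + 8·14.7) / 178.2 = 5.473 mg/L.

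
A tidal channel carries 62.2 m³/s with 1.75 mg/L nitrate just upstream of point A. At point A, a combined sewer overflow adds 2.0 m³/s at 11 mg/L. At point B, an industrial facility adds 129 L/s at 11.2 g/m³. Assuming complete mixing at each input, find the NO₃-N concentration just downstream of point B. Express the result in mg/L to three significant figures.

2.06 mg/L

After input A: C = (62.2·1.75 + 2·11) / 64.2 = 2.038 mg/L.
129 L/s = 0.129 m³/s.
After input B: C = (64.2·2.038 + 0.129·11.2) / 64.33 = 2.057 mg/L.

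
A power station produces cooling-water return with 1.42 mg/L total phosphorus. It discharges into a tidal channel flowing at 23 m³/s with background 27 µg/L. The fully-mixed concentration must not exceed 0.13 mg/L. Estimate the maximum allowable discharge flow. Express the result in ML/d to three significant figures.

159 ML/d

27 µg/L = 0.027 mg/L.
Mass balance at complete mixing: C_std·(Q_w + Q_r) = Q_w·C_e + Q_r·C_b.
Rearranging, Q_w = Q_r·(C_std − C_b)/(C_e − C_std) = 23·(0.13 − 0.027) / (1.42 − 0.13) = 1.836 m³/s.
= 158.7 ML/d.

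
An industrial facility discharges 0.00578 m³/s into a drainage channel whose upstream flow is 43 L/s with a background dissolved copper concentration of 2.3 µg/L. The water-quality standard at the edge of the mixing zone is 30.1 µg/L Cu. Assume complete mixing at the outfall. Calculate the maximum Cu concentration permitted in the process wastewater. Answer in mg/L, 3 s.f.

43 L/s = 0.043 m³/s.
2.3 µg/L = 0.0023 mg/L.
30.1 µg/L = 0.0301 mg/L.
Mass balance: 0.0301·0.04878 = 0.00578·Cₑ + 0.043·0.0023.
Cₑ = (0.001468 − 9.89e-05) / 0.00578 = 0.2369 mg/L.

0.237 mg/L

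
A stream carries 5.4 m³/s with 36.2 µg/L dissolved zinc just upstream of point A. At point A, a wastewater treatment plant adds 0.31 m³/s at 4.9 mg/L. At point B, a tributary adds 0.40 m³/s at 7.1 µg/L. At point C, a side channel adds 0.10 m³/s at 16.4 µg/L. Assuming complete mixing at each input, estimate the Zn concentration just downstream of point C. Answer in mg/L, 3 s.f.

36.2 µg/L = 0.0362 mg/L.
After input A: C = (5.4·0.0362 + 0.31·4.9) / 5.71 = 0.3003 mg/L.
7.1 µg/L = 0.0071 mg/L.
After input B: C = (5.71·0.3003 + 0.4·0.0071) / 6.11 = 0.2811 mg/L.
16.4 µg/L = 0.0164 mg/L.
After input C: C = (6.11·0.2811 + 0.1·0.0164) / 6.21 = 0.2768 mg/L.

0.277 mg/L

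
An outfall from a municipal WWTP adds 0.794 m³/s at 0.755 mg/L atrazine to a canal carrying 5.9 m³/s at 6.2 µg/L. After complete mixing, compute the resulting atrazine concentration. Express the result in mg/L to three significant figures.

6.2 µg/L = 0.0062 mg/L.
Flow-weighted mixing gives C = (0.794·0.755 + 5.9·0.0062) / (0.794 + 5.9) = 0.6361/6.694 = 0.09502 mg/L.

0.0950 mg/L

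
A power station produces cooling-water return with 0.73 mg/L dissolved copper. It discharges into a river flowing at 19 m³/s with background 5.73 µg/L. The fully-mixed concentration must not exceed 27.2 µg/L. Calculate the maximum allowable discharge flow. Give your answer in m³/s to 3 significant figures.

5.73 µg/L = 0.00573 mg/L.
27.2 µg/L = 0.0272 mg/L.
Mass balance at complete mixing: C_std·(Q_w + Q_r) = Q_w·C_e + Q_r·C_b.
Rearranging, Q_w = Q_r·(C_std − C_b)/(C_e − C_std) = 19·(0.0272 − 0.00573) / (0.73 − 0.0272) = 0.5804 m³/s.

0.580 m³/s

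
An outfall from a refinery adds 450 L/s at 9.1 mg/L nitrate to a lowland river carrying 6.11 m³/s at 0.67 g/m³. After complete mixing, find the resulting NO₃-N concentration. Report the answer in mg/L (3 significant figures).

450 L/s = 0.45 m³/s.
Flow-weighted mixing gives C = (0.45·9.1 + 6.11·0.67) / (0.45 + 6.11) = 8.189/6.56 = 1.248 mg/L.

1.25 mg/L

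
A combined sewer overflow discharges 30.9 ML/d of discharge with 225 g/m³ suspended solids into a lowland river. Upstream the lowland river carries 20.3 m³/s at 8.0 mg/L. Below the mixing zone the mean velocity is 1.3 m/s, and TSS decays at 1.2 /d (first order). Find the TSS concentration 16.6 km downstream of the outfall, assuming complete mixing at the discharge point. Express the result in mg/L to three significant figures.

30.9 ML/d = 0.3576 m³/s.
After complete mixing, C₀ = (0.3576·225 + 20.3·8) / 20.66 = 11.76 mg/L.
Travel time t = 1.66e+04 m / 1.3 m/s = 1.277e+04 s = 0.1478 d.
C = 11.76·exp(−1.2·0.1478) = 11.76·0.8375 = 9.846 mg/L.

9.85 mg/L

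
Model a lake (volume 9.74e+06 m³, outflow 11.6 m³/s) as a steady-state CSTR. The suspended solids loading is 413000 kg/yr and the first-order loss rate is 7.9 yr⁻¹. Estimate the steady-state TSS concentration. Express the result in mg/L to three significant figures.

Outflow Q = 11.6 m³/s × 3.156e+07 s/yr = 3.661e+08 m³/yr.
Steady-state CSTR mass balance: W = Q·C + k·V·C, so C = W/(Q + kV).
Q + kV = 3.661e+08 + 7.9·9.74e+06 = 4.43e+08 m³/yr.
C = 413000/4.43e+08 = 0.0009323 kg/m³ = 0.9323 mg/L.

0.932 mg/L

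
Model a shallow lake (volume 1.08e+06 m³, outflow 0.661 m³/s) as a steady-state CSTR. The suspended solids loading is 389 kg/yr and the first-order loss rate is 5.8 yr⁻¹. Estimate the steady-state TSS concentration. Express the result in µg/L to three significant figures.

Outflow Q = 0.661 m³/s × 3.156e+07 s/yr = 2.086e+07 m³/yr.
Steady-state CSTR mass balance: W = Q·C + k·V·C, so C = W/(Q + kV).
Q + kV = 2.086e+07 + 5.8·1.08e+06 = 2.712e+07 m³/yr.
C = 389/2.712e+07 = 1.434e-05 kg/m³ = 0.01434 mg/L = 14.34 µg/L.

14.3 µg/L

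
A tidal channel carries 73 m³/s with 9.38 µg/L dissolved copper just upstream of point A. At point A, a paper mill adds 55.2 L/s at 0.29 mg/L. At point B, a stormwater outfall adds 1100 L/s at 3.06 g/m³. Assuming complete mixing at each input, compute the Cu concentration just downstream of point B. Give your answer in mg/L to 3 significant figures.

0.0548 mg/L

9.38 µg/L = 0.00938 mg/L.
55.2 L/s = 0.0552 m³/s.
After input A: C = (73·0.00938 + 0.0552·0.29) / 73.06 = 0.009592 mg/L.
1100 L/s = 1.1 m³/s.
After input B: C = (73.06·0.009592 + 1.1·3.06) / 74.16 = 0.05484 mg/L.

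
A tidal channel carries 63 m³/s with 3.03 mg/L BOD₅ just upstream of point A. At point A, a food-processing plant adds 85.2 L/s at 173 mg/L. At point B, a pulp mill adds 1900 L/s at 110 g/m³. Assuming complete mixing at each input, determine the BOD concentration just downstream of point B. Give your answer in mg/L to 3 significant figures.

85.2 L/s = 0.0852 m³/s.
After input A: C = (63·3.03 + 0.0852·173) / 63.09 = 3.26 mg/L.
1900 L/s = 1.9 m³/s.
After input B: C = (63.09·3.26 + 1.9·110) / 64.99 = 6.38 mg/L.

6.38 mg/L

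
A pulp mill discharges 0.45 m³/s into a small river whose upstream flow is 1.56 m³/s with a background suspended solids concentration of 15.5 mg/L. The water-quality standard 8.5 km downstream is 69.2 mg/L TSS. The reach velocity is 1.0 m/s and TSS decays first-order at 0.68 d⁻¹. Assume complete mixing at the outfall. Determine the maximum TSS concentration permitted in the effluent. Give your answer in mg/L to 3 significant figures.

Travel time to the compliance point: t = 8500/1.0 = 8500 s = 0.09838 d; decay factor exp(−0.68·0.09838) = 0.9353.
So the concentration just after mixing may be at most 69.2/0.9353 = 73.99 mg/L.
Mass balance: 73.99·2.01 = 0.45·Cₑ + 1.56·15.5.
Cₑ = (148.7 − 24.18) / 0.45 = 276.7 mg/L.

277 mg/L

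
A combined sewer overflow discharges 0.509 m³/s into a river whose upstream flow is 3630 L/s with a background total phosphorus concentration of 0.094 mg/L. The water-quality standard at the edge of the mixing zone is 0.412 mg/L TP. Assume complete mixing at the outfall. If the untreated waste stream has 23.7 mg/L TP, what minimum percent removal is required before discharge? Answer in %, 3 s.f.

88.7 %

3630 L/s = 3.63 m³/s.
Mass balance: 0.412·4.139 = 0.509·Cₑ + 3.63·0.094.
Cₑ = (1.705 − 0.3412) / 0.509 = 2.68 mg/L.
Required removal = 1 − 2.68/23.7 = 88.69 %.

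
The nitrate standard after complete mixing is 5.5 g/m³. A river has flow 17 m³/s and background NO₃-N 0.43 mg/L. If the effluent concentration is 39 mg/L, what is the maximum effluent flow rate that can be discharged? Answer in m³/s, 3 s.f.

Mass balance at complete mixing: C_std·(Q_w + Q_r) = Q_w·C_e + Q_r·C_b.
Rearranging, Q_w = Q_r·(C_std − C_b)/(C_e − C_std) = 17·(5.5 − 0.43) / (39 − 5.5) = 2.573 m³/s.

2.57 m³/s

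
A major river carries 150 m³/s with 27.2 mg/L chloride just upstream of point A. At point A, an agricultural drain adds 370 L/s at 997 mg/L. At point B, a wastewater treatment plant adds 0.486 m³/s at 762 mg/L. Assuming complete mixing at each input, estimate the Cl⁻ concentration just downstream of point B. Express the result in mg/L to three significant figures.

370 L/s = 0.37 m³/s.
After input A: C = (150·27.2 + 0.37·997) / 150.4 = 29.59 mg/L.
After input B: C = (150.4·29.59 + 0.486·762) / 150.9 = 31.95 mg/L.

31.9 mg/L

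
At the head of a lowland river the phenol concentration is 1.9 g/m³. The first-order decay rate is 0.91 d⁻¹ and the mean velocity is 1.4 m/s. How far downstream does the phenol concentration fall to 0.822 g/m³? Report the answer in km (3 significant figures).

From C = C₀·e^(−kt), t = ln(C₀/C)/k = ln(1.9/0.822)/0.91 = 0.8379/0.91 = 0.9207 d.
Distance = v·t = 1.4 m/s × 7.955e+04 s = 1.114e+05 m = 111.4 km.

111 km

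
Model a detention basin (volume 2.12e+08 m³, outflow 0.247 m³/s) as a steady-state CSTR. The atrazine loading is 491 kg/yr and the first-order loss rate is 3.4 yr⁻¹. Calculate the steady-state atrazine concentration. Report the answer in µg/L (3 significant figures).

Outflow Q = 0.247 m³/s × 3.156e+07 s/yr = 7.795e+06 m³/yr.
Steady-state CSTR mass balance: W = Q·C + k·V·C, so C = W/(Q + kV).
Q + kV = 7.795e+06 + 3.4·2.12e+08 = 7.286e+08 m³/yr.
C = 491/7.286e+08 = 6.739e-07 kg/m³ = 0.0006739 mg/L = 0.6739 µg/L.

0.674 µg/L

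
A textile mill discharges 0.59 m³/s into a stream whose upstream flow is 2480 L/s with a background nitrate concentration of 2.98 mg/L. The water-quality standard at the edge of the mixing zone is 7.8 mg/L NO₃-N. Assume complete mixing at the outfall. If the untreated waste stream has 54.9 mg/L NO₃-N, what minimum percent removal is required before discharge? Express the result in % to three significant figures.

48.9 %

2480 L/s = 2.48 m³/s.
Mass balance: 7.8·3.07 = 0.59·Cₑ + 2.48·2.98.
Cₑ = (23.95 − 7.39) / 0.59 = 28.06 mg/L.
Required removal = 1 − 28.06/54.9 = 48.89 %.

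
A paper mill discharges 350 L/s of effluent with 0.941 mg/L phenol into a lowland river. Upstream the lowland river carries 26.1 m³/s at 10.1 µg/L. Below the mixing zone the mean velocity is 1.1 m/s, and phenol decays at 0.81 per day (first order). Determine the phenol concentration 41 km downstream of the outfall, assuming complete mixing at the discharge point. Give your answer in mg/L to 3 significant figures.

350 L/s = 0.35 m³/s.
10.1 µg/L = 0.0101 mg/L.
After complete mixing, C₀ = (0.35·0.941 + 26.1·0.0101) / 26.45 = 0.02242 mg/L.
Travel time t = 4.1e+04 m / 1.1 m/s = 3.727e+04 s = 0.4314 d.
C = 0.02242·exp(−0.81·0.4314) = 0.02242·0.7051 = 0.01581 mg/L.

0.0158 mg/L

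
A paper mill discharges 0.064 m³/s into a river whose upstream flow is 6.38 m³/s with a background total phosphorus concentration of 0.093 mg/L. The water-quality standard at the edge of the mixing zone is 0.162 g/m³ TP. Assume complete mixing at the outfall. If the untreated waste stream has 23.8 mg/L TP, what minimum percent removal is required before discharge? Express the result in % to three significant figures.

Mass balance: 0.162·6.444 = 0.064·Cₑ + 6.38·0.093.
Cₑ = (1.044 − 0.5933) / 0.064 = 7.04 mg/L.
Required removal = 1 − 7.04/23.8 = 70.42 %.

70.4 %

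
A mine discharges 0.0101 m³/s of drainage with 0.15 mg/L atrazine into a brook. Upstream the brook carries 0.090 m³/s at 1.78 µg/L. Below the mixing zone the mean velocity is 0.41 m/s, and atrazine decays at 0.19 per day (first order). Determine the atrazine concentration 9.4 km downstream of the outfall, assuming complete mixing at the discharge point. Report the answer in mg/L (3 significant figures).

1.78 µg/L = 0.00178 mg/L.
After complete mixing, C₀ = (0.0101·0.15 + 0.09·0.00178) / 0.1001 = 0.01674 mg/L.
Travel time t = 9400 m / 0.41 m/s = 2.293e+04 s = 0.2654 d.
C = 0.01674·exp(−0.19·0.2654) = 0.01674·0.9508 = 0.01591 mg/L.

0.0159 mg/L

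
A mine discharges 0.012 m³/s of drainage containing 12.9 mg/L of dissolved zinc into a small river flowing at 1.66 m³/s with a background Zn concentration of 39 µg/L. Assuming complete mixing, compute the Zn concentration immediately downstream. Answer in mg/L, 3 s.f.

39 µg/L = 0.039 mg/L.
By mass balance at complete mixing, C = (0.012·12.9 + 1.66·0.039) / (0.012 + 1.66) = 0.2195/1.672 = 0.1313 mg/L.

0.131 mg/L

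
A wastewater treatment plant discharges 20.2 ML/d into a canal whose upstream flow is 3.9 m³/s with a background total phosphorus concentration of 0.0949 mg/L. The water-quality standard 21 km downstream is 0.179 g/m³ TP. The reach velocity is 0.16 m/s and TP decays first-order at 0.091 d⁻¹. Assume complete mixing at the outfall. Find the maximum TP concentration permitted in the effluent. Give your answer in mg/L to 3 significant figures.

20.2 ML/d = 0.2338 m³/s.
Travel time to the compliance point: t = 2.1e+04/0.16 = 1.312e+05 s = 1.519 d; decay factor exp(−0.091·1.519) = 0.8709.
So the concentration just after mixing may be at most 0.179/0.8709 = 0.2055 mg/L.
Mass balance: 0.2055·4.134 = 0.2338·Cₑ + 3.9·0.0949.
Cₑ = (0.8496 − 0.3701) / 0.2338 = 2.051 mg/L.

2.05 mg/L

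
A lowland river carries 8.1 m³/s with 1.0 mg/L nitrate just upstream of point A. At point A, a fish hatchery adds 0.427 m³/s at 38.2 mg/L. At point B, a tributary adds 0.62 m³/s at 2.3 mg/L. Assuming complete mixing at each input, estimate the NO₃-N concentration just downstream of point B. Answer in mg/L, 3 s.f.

After input A: C = (8.1·1 + 0.427·38.2) / 8.527 = 2.863 mg/L.
After input B: C = (8.527·2.863 + 0.62·2.3) / 9.147 = 2.825 mg/L.

2.82 mg/L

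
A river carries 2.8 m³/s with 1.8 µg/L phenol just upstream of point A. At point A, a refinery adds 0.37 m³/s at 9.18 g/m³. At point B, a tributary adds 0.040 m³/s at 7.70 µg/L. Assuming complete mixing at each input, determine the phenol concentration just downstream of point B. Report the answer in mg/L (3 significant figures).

1.06 mg/L

1.8 µg/L = 0.0018 mg/L.
After input A: C = (2.8·0.0018 + 0.37·9.18) / 3.17 = 1.073 mg/L.
7.70 µg/L = 0.0077 mg/L.
After input B: C = (3.17·1.073 + 0.04·0.0077) / 3.21 = 1.06 mg/L.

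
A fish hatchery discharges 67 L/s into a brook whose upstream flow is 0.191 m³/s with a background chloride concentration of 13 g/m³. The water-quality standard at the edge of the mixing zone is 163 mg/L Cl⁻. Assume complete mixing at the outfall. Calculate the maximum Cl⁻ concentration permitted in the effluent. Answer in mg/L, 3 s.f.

591 mg/L

67 L/s = 0.067 m³/s.
Mass balance: 163·0.258 = 0.067·Cₑ + 0.191·13.
Cₑ = (42.05 − 2.483) / 0.067 = 590.6 mg/L.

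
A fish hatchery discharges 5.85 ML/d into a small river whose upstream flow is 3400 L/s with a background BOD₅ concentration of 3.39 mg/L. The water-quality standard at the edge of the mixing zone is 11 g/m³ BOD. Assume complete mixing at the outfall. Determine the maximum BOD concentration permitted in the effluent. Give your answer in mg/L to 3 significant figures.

5.85 ML/d = 0.06771 m³/s.
3400 L/s = 3.4 m³/s.
Mass balance: 11·3.468 = 0.06771·Cₑ + 3.4·3.39.
Cₑ = (38.14 − 11.53) / 0.06771 = 393.1 mg/L.

393 mg/L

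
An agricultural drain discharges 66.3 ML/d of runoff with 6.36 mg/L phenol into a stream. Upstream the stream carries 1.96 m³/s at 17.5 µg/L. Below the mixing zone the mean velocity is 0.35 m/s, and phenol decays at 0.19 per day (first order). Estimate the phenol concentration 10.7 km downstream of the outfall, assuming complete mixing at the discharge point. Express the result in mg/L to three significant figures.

66.3 ML/d = 0.7674 m³/s.
17.5 µg/L = 0.0175 mg/L.
After complete mixing, C₀ = (0.7674·6.36 + 1.96·0.0175) / 2.727 = 1.802 mg/L.
Travel time t = 1.07e+04 m / 0.35 m/s = 3.057e+04 s = 0.3538 d.
C = 1.802·exp(−0.19·0.3538) = 1.802·0.935 = 1.685 mg/L.

1.68 mg/L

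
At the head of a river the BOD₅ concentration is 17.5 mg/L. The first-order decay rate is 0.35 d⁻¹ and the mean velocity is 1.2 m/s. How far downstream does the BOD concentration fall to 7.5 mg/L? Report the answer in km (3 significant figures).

251 km

From C = C₀·e^(−kt), t = ln(C₀/C)/k = ln(17.5/7.5)/0.35 = 0.8473/0.35 = 2.421 d.
Distance = v·t = 1.2 m/s × 2.092e+05 s = 2.51e+05 m = 251 km.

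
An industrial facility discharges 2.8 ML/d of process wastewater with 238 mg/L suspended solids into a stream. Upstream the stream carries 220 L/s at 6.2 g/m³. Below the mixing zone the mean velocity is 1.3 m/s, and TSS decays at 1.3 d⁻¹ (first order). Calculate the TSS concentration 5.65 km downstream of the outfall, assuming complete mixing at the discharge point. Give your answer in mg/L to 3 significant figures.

33.7 mg/L

2.8 ML/d = 0.03241 m³/s.
220 L/s = 0.22 m³/s.
After complete mixing, C₀ = (0.03241·238 + 0.22·6.2) / 0.2524 = 35.96 mg/L.
Travel time t = 5650 m / 1.3 m/s = 4346 s = 0.0503 d.
C = 35.96·exp(−1.3·0.0503) = 35.96·0.9367 = 33.69 mg/L.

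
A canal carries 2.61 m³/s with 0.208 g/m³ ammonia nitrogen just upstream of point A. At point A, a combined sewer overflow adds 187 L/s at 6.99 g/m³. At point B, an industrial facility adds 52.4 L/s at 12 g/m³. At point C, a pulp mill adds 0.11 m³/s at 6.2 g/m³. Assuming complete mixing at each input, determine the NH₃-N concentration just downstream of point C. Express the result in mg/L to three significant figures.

1.07 mg/L

187 L/s = 0.187 m³/s.
After input A: C = (2.61·0.208 + 0.187·6.99) / 2.797 = 0.6614 mg/L.
52.4 L/s = 0.0524 m³/s.
After input B: C = (2.797·0.6614 + 0.0524·12) / 2.849 = 0.8699 mg/L.
After input C: C = (2.849·0.8699 + 0.11·6.2) / 2.959 = 1.068 mg/L.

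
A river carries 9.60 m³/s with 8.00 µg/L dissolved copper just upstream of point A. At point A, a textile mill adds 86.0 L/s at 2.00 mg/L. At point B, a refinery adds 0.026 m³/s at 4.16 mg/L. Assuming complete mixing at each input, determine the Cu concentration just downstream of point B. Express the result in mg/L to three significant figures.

0.0368 mg/L

8.00 µg/L = 0.008 mg/L.
86.0 L/s = 0.086 m³/s.
After input A: C = (9.6·0.008 + 0.086·2) / 9.686 = 0.02569 mg/L.
After input B: C = (9.686·0.02569 + 0.026·4.16) / 9.712 = 0.03675 mg/L.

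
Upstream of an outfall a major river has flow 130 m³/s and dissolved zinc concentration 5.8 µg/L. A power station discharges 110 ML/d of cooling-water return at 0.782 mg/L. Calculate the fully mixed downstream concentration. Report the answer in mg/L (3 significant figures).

0.0133 mg/L

110 ML/d = 1.273 m³/s.
5.8 µg/L = 0.0058 mg/L.
Flow-weighted mixing gives C = (1.273·0.782 + 130·0.0058) / (1.273 + 130) = 1.75/131.3 = 0.01333 mg/L.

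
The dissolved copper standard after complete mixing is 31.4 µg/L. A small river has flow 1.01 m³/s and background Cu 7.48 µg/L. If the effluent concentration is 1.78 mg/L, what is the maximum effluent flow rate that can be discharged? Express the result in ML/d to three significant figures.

7.48 µg/L = 0.00748 mg/L.
31.4 µg/L = 0.0314 mg/L.
Mass balance at complete mixing: C_std·(Q_w + Q_r) = Q_w·C_e + Q_r·C_b.
Rearranging, Q_w = Q_r·(C_std − C_b)/(C_e − C_std) = 1.01·(0.0314 − 0.00748) / (1.78 − 0.0314) = 0.01382 m³/s.
= 1.194 ML/d.

1.19 ML/d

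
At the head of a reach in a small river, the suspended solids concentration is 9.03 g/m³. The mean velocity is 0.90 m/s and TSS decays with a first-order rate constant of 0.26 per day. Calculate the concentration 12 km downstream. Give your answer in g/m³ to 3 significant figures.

8.67 g/m³

Travel time t = 12 km / 0.90 m/s = 1.2e+04/0.90 = 1.333e+04 s = 0.1543 d.
First-order decay: C = 9.03·exp(−0.26·0.1543) = 9.03·0.9607 = 8.675 g/m³.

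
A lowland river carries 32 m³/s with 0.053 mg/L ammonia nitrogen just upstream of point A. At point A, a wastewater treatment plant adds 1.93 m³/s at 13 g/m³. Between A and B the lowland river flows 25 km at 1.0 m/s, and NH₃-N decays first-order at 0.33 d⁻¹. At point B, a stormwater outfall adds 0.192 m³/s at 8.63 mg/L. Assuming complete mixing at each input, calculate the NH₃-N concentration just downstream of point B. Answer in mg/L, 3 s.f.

0.762 mg/L

After input A: C = (32·0.053 + 1.93·13) / 33.93 = 0.7894 mg/L.
Over the 25 km reach to input B (t = 2.5e+04 s = 0.2894 d), decay gives C = 0.7894·exp(−0.33·0.2894) = 0.7176 mg/L.
After input B: C = (33.93·0.7176 + 0.192·8.63) / 34.12 = 0.7621 mg/L.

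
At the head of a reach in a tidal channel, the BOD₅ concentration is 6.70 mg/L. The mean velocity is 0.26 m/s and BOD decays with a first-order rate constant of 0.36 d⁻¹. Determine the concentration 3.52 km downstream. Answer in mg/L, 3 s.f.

6.33 mg/L

Travel time t = 3.52 km / 0.26 m/s = 3520/0.26 = 1.354e+04 s = 0.1567 d.
First-order decay: C = 6.70·exp(−0.36·0.1567) = 6.70·0.9452 = 6.333 mg/L.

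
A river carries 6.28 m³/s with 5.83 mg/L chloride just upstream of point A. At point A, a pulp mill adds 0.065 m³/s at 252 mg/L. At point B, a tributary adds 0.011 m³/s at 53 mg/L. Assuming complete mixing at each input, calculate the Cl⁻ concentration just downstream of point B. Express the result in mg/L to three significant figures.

8.43 mg/L

After input A: C = (6.28·5.83 + 0.065·252) / 6.345 = 8.352 mg/L.
After input B: C = (6.345·8.352 + 0.011·53) / 6.356 = 8.429 mg/L.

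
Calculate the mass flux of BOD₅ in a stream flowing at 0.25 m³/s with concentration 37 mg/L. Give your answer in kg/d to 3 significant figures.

799 kg/d

Mass flux = Q·C = 0.25 m³/s × 37 g/m³ = 9.25 g/s.
= 9.25 g/s × 86.4 = 799.2 kg/d.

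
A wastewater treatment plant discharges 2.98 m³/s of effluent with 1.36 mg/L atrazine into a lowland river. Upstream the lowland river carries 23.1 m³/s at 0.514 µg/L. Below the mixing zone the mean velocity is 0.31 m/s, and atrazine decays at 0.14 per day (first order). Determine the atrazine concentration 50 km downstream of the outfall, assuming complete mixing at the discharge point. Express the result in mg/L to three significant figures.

0.120 mg/L

0.514 µg/L = 0.000514 mg/L.
After complete mixing, C₀ = (2.98·1.36 + 23.1·0.000514) / 26.08 = 0.1559 mg/L.
Travel time t = 5e+04 m / 0.31 m/s = 1.613e+05 s = 1.867 d.
C = 0.1559·exp(−0.14·1.867) = 0.1559·0.77 = 0.12 mg/L.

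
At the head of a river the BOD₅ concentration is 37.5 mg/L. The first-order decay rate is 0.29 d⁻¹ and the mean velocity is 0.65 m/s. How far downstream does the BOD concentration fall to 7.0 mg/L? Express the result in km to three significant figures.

325 km

From C = C₀·e^(−kt), t = ln(C₀/C)/k = ln(37.5/7.0)/0.29 = 1.678/0.29 = 5.788 d.
Distance = v·t = 0.65 m/s × 5.001e+05 s = 3.25e+05 m = 325 km.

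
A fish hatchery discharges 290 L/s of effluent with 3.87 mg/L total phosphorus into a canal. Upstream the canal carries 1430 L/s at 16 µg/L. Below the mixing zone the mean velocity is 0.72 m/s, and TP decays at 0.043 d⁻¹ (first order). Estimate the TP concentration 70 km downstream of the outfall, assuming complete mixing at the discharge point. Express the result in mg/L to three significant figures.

0.634 mg/L

290 L/s = 0.29 m³/s.
1430 L/s = 1.43 m³/s.
16 µg/L = 0.016 mg/L.
After complete mixing, C₀ = (0.29·3.87 + 1.43·0.016) / 1.72 = 0.6658 mg/L.
Travel time t = 7e+04 m / 0.72 m/s = 9.722e+04 s = 1.125 d.
C = 0.6658·exp(−0.043·1.125) = 0.6658·0.9528 = 0.6344 mg/L.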